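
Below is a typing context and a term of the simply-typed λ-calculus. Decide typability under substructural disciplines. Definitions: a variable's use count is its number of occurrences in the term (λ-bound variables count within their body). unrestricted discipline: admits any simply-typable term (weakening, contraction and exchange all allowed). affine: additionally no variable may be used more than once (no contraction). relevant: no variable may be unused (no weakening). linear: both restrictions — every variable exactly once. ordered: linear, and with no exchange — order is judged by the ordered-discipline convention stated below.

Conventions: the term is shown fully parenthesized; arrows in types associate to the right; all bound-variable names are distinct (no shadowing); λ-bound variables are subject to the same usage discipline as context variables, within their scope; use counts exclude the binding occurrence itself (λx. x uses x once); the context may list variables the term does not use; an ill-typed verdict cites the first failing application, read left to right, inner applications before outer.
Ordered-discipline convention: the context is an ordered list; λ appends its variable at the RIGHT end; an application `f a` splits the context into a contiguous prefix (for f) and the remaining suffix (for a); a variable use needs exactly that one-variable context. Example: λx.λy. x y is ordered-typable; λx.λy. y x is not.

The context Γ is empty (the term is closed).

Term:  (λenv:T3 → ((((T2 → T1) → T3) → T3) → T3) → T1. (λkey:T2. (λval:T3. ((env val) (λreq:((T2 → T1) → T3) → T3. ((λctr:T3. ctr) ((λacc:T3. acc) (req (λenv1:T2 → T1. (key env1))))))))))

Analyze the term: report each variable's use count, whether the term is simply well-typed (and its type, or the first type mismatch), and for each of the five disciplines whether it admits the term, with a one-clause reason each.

variable uses: env (bound)=1; key (bound)=1; val (bound)=1; req (bound)=1; ctr (bound)=1; acc (bound)=1; env1 (bound)=1
order of uses: env, val, ctr, acc, req, key, env1
typing: ill-typed: non-arrow in function slot: T2
ordered ✗ (fails simple typing)
linear ✗ (a type mismatch blocks all five)
affine ✗ (the type mismatch rejects it)
relevant ✗ (not simply typable)
unrestricted ✗ (fails simple typing)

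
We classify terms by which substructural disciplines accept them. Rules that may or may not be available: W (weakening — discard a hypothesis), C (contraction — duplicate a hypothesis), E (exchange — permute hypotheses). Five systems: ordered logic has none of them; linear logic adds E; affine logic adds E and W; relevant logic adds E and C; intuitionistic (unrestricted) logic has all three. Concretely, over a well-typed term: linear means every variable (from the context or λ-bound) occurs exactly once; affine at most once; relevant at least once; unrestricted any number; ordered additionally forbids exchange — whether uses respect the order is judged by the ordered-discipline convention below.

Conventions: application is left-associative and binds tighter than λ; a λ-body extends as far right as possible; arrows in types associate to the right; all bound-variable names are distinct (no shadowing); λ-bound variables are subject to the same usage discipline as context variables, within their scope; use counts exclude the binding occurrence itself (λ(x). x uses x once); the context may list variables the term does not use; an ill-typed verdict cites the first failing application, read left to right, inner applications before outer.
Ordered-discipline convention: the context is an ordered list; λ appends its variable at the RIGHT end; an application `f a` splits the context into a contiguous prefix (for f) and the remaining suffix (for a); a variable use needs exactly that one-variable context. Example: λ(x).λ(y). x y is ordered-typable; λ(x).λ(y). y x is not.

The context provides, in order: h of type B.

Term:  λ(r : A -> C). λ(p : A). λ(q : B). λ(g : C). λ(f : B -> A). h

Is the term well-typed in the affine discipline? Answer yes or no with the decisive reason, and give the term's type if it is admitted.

yes — at most one use each (h, r, p, q, g, f); term : (A -> C) -> A -> B -> C -> (B -> A) -> B
counts: h ×1, r [bound] ×0, p [bound] ×0, q [bound] ×0, g [bound] ×0, f [bound] ×0
use order (left to right): h
typing: well-typed — term : (A -> C) -> A -> B -> C -> (B -> A) -> B
across the five disciplines: ordered ✗, linear ✗, affine ✓, relevant ✗, unrestricted ✓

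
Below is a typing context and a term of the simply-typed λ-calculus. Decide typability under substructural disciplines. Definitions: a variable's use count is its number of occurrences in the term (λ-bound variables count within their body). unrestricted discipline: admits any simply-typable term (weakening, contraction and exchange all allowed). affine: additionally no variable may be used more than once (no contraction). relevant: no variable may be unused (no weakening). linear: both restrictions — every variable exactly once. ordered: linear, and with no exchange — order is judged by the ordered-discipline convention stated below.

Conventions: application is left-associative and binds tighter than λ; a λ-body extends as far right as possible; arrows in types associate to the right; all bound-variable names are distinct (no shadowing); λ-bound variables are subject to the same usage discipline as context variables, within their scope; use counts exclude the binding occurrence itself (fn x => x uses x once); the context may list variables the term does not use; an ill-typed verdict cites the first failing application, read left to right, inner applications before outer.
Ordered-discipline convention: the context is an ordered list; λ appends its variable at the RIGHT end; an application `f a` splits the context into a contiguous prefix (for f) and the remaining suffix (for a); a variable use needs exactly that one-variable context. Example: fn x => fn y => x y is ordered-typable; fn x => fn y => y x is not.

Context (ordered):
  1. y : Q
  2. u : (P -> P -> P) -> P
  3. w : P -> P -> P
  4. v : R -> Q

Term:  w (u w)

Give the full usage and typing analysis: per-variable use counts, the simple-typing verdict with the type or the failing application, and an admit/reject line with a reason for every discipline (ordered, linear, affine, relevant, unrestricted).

use counts: y: 0×; u: 1×; w: 2×; v: 0×
use order (left to right): w, u, w
typing: well-typed — term : P -> P
ordered: ✗ — uses contraction: w ×2; y, v never used (weakening)
linear: ✗ — uses contraction: w ×2; y, v never used (weakening)
affine: ✗ — uses contraction: w ×2
relevant: ✗ — y, v never used (weakening)
unrestricted: ✓ — type-checks (P -> P) and nothing is barred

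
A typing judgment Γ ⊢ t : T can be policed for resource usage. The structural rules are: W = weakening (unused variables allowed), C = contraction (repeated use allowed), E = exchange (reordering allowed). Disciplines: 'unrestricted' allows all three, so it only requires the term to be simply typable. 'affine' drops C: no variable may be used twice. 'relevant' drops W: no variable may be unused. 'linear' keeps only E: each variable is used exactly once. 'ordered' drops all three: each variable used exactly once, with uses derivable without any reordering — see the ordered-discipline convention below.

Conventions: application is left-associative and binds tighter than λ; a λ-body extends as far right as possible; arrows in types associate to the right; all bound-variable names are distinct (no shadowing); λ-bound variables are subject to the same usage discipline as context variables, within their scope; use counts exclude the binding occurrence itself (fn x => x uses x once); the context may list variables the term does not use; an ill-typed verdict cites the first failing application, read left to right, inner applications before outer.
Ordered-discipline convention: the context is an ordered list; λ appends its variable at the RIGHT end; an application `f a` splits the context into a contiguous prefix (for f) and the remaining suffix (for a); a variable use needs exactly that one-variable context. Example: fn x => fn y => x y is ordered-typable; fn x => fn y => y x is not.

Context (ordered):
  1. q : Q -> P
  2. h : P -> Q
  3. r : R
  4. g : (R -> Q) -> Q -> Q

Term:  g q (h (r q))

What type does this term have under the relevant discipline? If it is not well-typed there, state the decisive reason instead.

not well-typed under relevant — not simply typable
counts: q ×2, h ×1, r ×1, g ×1
uses in reading order: g, q, h, r, q
typing: ill-typed: argument of type Q -> P where R -> Q is required
all disciplines: ordered ✗, linear ✗, affine ✗, relevant ✗, unrestricted ✗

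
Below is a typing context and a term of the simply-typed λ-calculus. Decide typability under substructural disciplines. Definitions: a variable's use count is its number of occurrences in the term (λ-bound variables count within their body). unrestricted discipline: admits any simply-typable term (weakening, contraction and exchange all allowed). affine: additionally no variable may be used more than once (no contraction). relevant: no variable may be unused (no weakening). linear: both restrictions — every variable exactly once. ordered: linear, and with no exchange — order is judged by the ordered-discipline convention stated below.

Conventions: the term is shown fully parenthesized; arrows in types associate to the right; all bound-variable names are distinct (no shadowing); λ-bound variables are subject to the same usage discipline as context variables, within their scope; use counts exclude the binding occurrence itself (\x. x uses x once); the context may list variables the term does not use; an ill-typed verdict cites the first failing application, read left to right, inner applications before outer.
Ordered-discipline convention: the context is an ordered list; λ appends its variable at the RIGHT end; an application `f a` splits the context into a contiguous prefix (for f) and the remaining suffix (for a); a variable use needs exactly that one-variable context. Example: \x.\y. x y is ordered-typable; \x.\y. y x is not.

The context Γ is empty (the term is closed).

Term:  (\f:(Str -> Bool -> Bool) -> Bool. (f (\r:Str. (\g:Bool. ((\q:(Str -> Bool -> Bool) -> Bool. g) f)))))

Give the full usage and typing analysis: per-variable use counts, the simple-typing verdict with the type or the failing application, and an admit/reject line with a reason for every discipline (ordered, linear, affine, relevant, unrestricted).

use counts: f (λ-bound): 2×; r (λ-bound): 0×; g (λ-bound): 1×; q (λ-bound): 0×
uses in reading order: f, g, f
typing: well-typed at ((Str -> Bool -> Bool) -> Bool) -> Bool
ordered ✗ (needs contraction — f ×2; unused: r, q — weakening required)
linear ✗ (needs contraction — f ×2; unused: r, q — weakening required)
affine ✗ (needs contraction — f ×2)
relevant ✗ (unused: r, q — weakening required)
unrestricted ✓ (simply typable at ((Str -> Bool -> Bool) -> Bool) -> Bool; W, C, E all held)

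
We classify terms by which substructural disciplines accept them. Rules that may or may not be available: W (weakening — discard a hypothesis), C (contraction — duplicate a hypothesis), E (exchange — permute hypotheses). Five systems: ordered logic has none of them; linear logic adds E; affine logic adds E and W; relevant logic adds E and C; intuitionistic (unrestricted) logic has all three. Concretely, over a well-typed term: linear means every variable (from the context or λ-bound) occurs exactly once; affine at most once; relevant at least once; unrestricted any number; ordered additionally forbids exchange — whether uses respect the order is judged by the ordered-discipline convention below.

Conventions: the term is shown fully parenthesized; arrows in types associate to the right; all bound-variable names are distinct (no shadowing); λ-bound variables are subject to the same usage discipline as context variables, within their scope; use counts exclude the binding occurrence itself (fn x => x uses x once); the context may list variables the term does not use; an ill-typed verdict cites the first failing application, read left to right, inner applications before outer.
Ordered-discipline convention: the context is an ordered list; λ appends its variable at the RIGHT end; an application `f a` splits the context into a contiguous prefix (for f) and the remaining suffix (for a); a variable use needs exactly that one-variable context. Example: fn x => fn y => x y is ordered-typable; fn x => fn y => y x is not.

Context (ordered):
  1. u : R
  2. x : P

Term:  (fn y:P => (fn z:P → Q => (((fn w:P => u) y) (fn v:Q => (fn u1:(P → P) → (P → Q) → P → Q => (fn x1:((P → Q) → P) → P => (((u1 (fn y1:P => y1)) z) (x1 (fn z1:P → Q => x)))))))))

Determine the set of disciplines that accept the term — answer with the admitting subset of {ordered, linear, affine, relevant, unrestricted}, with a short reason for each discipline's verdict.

admitted by: none
use counts: u ×1; x ×1; y (λ-bound) ×1; z (λ-bound) ×1; w (λ-bound) ×0; v (λ-bound) ×0; u1 (λ-bound) ×1; x1 (λ-bound) ×1; y1 (λ-bound) ×1; z1 (λ-bound) ×0
left-to-right use order: u, y, u1, y1, z, x1, x
typing: ill-typed: can't apply a value of type R
ordered ✗ (a type mismatch blocks all five)
linear ✗ (the type mismatch rejects it)
affine ✗ (not simply typable)
relevant ✗ (fails simple typing)
unrestricted ✗ (a type mismatch blocks all five)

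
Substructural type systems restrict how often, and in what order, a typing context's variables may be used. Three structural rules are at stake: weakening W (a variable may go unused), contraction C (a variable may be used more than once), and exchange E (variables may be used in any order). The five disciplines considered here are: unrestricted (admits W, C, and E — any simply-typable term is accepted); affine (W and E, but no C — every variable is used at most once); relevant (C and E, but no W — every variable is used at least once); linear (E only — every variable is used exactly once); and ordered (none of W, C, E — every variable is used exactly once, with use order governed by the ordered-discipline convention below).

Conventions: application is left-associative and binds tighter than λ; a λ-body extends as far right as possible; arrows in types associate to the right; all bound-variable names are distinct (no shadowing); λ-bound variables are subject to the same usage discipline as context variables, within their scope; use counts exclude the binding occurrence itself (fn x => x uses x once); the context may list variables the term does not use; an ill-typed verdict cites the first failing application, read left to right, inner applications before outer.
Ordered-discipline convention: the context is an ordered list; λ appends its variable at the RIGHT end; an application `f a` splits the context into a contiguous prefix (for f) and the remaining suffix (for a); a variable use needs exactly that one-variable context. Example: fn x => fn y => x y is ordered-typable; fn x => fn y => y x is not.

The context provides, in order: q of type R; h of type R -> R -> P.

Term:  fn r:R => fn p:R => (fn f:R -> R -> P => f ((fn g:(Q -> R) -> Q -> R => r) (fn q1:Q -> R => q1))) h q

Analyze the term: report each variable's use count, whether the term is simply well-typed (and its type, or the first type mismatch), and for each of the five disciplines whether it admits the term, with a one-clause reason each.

counts: q=1, h=1, r (bound)=1, p (bound)=0, f (bound)=1, g (bound)=0, q1 (bound)=1
left-to-right use order: f, r, q1, h, q
typing: well-typed at R -> R -> P
ordered: ✗ — p, g never used (weakening)
linear: ✗ — p, g never used (weakening)
affine: ✓ — none of q, h, r, p, f, g, q1 used more than once
relevant: ✗ — p, g never used (weakening)
unrestricted: ✓ — typability at R -> R -> P is all that's needed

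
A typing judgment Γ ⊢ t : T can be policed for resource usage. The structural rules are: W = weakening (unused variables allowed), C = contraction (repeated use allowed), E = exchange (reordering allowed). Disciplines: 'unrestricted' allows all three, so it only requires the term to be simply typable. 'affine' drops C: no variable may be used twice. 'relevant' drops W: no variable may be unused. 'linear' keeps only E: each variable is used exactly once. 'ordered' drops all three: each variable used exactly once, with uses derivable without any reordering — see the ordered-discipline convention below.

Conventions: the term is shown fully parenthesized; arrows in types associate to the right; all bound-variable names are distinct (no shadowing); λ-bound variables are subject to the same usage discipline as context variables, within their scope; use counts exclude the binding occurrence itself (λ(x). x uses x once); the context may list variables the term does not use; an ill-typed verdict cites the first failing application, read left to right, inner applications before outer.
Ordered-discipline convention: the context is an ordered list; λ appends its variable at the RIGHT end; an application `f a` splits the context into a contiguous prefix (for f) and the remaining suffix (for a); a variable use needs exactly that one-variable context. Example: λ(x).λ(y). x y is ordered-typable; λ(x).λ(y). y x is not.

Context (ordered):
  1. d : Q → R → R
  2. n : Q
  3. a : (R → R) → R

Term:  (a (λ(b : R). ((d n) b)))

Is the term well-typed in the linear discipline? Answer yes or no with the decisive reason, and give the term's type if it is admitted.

yes — single use per variable (d, n, a, b); term : R
usage: d ×1; n ×1; a ×1; b (λ-bound) ×1
uses in reading order: a, d, n, b
typing: ✓ — R
all disciplines: ordered ✗ · linear ✓ · affine ✓ · relevant ✓ · unrestricted ✓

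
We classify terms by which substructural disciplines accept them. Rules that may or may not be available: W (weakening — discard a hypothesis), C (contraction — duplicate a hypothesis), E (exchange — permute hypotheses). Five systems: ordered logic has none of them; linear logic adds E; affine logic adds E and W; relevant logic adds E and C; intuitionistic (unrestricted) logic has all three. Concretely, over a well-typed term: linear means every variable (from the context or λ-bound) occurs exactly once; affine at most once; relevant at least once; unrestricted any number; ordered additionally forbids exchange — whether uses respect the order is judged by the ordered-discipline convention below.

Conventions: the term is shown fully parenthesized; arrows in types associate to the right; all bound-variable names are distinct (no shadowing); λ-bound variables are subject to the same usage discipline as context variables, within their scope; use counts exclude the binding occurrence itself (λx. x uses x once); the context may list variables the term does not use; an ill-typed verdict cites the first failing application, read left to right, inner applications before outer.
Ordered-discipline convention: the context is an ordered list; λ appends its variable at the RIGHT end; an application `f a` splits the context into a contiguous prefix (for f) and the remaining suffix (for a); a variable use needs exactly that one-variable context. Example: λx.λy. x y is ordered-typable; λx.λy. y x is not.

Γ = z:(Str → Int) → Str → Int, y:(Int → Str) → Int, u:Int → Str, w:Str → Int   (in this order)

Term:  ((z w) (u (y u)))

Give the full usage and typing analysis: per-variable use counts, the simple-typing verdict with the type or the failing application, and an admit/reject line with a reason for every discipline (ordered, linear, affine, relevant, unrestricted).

counts: z: 1×; y: 1×; u: 2×; w: 1×
uses in reading order: z, w, u, y, u
typing: ✓ — Int
ordered: ✗, repeated use of u ×2
linear: ✗, repeated use of u ×2
affine: ✗, repeated use of u ×2
relevant: ✓, every one of z, y, u, w appears
unrestricted: ✓, type-checks (Int) and nothing is barred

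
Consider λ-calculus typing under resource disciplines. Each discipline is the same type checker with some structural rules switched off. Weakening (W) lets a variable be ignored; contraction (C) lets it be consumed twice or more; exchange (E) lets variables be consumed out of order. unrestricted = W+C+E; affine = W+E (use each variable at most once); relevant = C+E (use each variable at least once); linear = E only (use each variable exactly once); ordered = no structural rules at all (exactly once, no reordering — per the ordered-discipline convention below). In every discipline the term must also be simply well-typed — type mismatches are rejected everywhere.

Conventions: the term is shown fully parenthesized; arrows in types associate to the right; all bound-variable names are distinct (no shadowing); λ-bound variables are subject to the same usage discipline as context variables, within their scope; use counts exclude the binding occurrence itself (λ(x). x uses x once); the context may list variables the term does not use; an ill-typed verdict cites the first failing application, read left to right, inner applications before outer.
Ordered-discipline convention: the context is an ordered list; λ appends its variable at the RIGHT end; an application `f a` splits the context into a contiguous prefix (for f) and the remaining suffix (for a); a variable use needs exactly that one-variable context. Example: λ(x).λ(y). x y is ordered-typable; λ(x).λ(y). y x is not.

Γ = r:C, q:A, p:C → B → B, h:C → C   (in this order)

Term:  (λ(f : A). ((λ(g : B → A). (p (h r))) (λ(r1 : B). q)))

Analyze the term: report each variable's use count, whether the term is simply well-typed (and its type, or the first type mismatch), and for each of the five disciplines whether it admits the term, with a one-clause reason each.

use counts: r ×1; q ×1; p ×1; h ×1; f (bound) ×0; g (bound) ×0; r1 (bound) ×0
left-to-right use order: p, h, r, q
typing: well-typed — term : A → B → B
ordered: ✗ — f, g, r1 never used (weakening)
linear: ✗ — f, g, r1 never used (weakening)
affine: ✓ — none of r, q, p, h, f, g, r1 used more than once
relevant: ✗ — f, g, r1 never used (weakening)
unrestricted: ✓ — type-checks (A → B → B) and nothing is barred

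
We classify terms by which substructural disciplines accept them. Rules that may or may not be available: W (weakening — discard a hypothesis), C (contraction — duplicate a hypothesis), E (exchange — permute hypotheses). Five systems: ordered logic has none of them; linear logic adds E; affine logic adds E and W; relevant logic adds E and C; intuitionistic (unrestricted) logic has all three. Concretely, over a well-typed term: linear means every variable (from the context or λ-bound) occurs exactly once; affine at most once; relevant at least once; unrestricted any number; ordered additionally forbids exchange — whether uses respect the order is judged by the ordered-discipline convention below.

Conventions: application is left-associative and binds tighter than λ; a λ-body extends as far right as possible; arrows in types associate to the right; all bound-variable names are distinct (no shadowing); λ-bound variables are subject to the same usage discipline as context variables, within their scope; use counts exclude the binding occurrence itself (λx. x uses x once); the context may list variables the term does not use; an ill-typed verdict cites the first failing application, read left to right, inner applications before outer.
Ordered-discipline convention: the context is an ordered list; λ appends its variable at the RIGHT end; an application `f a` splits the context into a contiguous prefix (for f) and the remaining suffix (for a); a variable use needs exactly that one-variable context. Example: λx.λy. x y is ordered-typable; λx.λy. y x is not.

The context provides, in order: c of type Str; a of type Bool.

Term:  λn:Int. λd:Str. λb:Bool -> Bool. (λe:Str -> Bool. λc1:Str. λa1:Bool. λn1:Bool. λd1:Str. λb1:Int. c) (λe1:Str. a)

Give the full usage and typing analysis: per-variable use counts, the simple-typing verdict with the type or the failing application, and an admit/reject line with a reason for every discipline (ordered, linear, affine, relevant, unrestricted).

usage: c ×1; a ×1; n [bound] ×0; d [bound] ×0; b [bound] ×0; e [bound] ×0; c1 [bound] ×0; a1 [bound] ×0; n1 [bound] ×0; d1 [bound] ×0; b1 [bound] ×0; e1 [bound] ×0
left-to-right use order: c, a
typing: well-typed at Int -> Str -> (Bool -> Bool) -> Str -> Bool -> Bool -> Str -> Int -> Str
ordered ✗ (needs weakening: n, d, b, e, c1, a1, n1, d1, b1, e1 unused)
linear ✗ (needs weakening: n, d, b, e, c1, a1, n1, d1, b1, e1 unused)
affine ✓ (none of c, a, n, d, b, e, c1, a1, n1, d1, b1, e1 used more than once)
relevant ✗ (needs weakening: n, d, b, e, c1, a1, n1, d1, b1, e1 unused)
unrestricted ✓ (typability at Int -> Str -> (Bool -> Bool) -> Str -> Bool -> Bool -> Str -> Int -> Str is all that's needed)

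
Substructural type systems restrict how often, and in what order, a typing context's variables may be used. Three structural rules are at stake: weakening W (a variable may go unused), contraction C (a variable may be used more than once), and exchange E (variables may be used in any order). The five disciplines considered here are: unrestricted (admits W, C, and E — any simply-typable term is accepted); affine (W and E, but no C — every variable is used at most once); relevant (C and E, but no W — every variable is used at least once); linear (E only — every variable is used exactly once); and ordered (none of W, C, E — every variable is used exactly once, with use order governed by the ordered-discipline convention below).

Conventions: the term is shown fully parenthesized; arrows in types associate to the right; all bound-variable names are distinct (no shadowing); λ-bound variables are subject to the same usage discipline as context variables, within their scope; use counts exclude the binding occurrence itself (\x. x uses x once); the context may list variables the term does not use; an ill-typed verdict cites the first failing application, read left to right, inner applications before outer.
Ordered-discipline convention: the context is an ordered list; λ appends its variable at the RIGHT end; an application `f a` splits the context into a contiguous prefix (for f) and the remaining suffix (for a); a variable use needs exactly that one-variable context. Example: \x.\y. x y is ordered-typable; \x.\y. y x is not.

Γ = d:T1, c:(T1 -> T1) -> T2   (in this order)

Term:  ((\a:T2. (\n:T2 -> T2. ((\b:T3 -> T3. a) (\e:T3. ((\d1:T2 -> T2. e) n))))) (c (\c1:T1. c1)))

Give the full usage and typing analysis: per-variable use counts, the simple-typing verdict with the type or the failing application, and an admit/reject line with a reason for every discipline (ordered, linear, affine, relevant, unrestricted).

counts: d: 0×; c: 1×; a (λ-bound): 1×; n (λ-bound): 1×; b (λ-bound): 0×; e (λ-bound): 1×; d1 (λ-bound): 0×; c1 (λ-bound): 1×
left-to-right use order: a, e, n, c, c1
typing: the term checks, with type (T2 -> T2) -> T2
ordered ✗ (needs weakening: d, b, d1 unused)
linear ✗ (needs weakening: d, b, d1 unused)
affine ✓ (d, c, a, n, b, e, d1, c1: no repeats, contraction unneeded)
relevant ✗ (needs weakening: d, b, d1 unused)
unrestricted ✓ (type-checks ((T2 -> T2) -> T2) and nothing is barred)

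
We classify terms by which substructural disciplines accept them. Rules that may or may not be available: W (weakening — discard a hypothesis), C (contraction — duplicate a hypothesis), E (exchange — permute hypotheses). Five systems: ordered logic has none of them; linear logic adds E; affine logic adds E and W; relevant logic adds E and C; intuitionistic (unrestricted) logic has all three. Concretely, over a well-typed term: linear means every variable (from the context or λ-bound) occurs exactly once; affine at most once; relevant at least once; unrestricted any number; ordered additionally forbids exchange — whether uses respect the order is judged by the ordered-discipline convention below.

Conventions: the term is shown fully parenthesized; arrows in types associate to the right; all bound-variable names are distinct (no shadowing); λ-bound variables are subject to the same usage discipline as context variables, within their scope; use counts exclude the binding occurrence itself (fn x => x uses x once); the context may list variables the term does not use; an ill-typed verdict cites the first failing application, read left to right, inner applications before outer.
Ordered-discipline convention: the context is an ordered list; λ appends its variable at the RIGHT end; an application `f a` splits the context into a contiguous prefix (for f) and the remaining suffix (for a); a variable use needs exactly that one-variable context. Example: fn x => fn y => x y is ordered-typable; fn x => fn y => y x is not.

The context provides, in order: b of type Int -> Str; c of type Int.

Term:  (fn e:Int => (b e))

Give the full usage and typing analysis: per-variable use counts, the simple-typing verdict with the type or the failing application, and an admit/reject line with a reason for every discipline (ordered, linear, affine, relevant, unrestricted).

usage: b: 1; c: 0; e [bound]: 1
uses in reading order: b, e
typing: well-typed — term : Int -> Str
ordered: ✗, c left unused
linear: ✗, c left unused
affine: ✓, none of b, c, e used more than once
relevant: ✗, c left unused
unrestricted: ✓, well-typed at Int -> Str; no restrictions here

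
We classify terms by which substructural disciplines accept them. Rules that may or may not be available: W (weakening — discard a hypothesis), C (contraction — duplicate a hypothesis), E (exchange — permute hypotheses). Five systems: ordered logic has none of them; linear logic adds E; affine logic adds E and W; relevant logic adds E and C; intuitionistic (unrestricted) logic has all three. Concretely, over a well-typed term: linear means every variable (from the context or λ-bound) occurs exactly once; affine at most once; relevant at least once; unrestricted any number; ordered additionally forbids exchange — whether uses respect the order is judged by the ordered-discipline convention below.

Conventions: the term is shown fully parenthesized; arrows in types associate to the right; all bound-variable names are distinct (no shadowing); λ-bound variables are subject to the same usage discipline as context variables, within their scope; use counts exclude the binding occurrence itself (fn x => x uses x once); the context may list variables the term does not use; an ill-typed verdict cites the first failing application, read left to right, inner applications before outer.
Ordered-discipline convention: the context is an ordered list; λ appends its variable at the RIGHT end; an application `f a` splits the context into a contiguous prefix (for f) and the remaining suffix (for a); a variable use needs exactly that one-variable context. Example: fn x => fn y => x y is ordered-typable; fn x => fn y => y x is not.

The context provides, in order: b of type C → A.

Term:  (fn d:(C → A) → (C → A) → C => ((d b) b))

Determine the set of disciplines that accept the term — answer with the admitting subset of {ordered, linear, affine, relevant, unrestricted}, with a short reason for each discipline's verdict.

admitted by: relevant, unrestricted
use counts: b ×2; d (λ-bound) ×1
order of uses: d, b, b
typing: ✓ — ((C → A) → (C → A) → C) → C
ordered ✗ (needs contraction — b ×2)
linear ✗ (needs contraction — b ×2)
affine ✗ (needs contraction — b ×2)
relevant ✓ (none of b, d goes unused)
unrestricted ✓ (well-typed at ((C → A) → (C → A) → C) → C; no restrictions here)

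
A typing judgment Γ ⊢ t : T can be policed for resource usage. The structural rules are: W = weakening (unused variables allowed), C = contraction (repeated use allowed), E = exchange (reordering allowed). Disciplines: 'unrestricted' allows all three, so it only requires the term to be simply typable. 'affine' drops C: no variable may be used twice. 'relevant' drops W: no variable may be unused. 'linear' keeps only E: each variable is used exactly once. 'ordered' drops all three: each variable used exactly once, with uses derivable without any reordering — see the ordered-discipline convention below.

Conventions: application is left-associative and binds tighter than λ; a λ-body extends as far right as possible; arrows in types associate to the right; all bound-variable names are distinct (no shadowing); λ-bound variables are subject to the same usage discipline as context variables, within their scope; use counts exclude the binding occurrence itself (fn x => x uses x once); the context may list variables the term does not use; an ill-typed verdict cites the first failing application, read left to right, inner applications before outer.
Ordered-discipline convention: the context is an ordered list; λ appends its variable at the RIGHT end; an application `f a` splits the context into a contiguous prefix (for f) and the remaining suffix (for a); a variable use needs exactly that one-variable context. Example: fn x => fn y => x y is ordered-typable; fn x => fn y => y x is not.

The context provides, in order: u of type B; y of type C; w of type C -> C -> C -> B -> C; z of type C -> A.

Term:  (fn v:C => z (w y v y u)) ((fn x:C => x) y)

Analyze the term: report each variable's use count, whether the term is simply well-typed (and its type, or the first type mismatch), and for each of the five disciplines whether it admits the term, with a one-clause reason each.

usage: u=1; y=3; w=1; z=1; v (λ-bound)=1; x (λ-bound)=1
use order (left to right): z, w, y, v, y, u, x, y
typing: ✓ — A
ordered: ✗, needs contraction — y ×3
linear: ✗, needs contraction — y ×3
affine: ✗, needs contraction — y ×3
relevant: ✓, u, y, w, z, v, x: all used, weakening unneeded
unrestricted: ✓, type-checks (A) and nothing is barred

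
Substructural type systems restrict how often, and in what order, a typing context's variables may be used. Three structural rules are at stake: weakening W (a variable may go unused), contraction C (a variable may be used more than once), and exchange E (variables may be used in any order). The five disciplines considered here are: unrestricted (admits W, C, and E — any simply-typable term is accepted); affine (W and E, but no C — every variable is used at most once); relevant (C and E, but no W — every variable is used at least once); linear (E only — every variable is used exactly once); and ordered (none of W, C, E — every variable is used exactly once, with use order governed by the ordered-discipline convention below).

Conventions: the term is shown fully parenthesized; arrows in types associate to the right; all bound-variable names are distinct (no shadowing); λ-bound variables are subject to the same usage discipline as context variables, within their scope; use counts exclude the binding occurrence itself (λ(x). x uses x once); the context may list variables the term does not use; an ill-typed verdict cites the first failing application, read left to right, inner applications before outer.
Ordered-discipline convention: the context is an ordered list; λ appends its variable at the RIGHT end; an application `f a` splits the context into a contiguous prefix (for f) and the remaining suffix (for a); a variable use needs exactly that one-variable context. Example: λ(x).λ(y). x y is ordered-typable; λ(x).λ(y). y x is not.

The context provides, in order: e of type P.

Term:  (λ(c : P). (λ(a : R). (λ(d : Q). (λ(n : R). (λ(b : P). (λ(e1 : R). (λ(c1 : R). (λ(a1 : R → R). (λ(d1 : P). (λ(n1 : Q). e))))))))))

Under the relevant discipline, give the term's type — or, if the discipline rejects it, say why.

not well-typed under relevant — unused: c, a, d, n, b, e1, c1, a1, d1, n1 — weakening required
variable uses: e=1, c (λ-bound)=0, a (λ-bound)=0, d (λ-bound)=0, n (λ-bound)=0, b (λ-bound)=0, e1 (λ-bound)=0, c1 (λ-bound)=0, a1 (λ-bound)=0, d1 (λ-bound)=0, n1 (λ-bound)=0
uses in reading order: e
typing: ✓ — P → R → Q → R → P → R → R → (R → R) → P → Q → P
summary: ordered ✗ · linear ✗ · affine ✓ · relevant ✗ · unrestricted ✓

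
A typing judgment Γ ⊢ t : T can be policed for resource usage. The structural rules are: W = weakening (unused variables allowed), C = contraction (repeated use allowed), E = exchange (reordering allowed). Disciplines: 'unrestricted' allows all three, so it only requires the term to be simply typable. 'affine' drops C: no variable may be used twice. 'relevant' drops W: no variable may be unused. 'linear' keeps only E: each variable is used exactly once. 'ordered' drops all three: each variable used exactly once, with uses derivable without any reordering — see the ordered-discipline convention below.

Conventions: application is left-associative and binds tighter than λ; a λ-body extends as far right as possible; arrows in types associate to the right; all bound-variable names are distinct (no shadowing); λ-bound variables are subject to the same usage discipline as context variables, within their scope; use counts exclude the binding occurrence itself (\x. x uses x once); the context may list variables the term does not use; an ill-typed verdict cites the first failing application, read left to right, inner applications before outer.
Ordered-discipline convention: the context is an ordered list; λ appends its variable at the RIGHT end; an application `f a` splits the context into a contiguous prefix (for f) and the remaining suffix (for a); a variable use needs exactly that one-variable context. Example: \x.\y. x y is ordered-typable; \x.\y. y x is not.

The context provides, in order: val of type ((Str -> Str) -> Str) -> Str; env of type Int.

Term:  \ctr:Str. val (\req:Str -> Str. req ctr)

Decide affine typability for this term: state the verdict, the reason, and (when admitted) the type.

yes — none of val, env, ctr, req used more than once; term : Str -> Str
variable uses: val: 1×; env: 0×; ctr [bound]: 1×; req [bound]: 1×
uses in reading order: val, req, ctr
typing: well-typed — term : Str -> Str
across the five disciplines: ordered ✗ · linear ✗ · affine ✓ · relevant ✗ · unrestricted ✓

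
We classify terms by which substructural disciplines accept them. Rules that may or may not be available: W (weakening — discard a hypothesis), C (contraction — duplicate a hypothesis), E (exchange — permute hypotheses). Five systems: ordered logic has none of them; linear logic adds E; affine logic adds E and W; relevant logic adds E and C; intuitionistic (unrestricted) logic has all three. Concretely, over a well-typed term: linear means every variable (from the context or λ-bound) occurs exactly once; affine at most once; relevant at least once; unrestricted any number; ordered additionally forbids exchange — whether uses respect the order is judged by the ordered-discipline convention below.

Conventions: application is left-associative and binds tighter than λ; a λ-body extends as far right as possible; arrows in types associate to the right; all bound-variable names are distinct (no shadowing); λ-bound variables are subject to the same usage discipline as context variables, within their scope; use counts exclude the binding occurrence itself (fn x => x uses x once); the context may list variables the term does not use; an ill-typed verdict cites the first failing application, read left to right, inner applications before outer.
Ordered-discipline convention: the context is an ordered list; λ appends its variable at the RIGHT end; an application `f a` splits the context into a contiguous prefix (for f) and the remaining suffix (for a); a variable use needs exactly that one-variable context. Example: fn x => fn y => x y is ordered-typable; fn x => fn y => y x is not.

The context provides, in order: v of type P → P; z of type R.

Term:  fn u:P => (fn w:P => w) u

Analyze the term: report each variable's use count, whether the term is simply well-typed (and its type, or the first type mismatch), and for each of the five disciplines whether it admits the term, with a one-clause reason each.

usage: v=0; z=0; u [bound]=1; w [bound]=1
uses in reading order: w, u
typing: well-typed — term : P → P
ordered: ✗, v, z left unused
linear: ✗, v, z left unused
affine: ✓, no duplicate uses among v, z, u, w
relevant: ✗, v, z left unused
unrestricted: ✓, well-typed at P → P; no restrictions here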